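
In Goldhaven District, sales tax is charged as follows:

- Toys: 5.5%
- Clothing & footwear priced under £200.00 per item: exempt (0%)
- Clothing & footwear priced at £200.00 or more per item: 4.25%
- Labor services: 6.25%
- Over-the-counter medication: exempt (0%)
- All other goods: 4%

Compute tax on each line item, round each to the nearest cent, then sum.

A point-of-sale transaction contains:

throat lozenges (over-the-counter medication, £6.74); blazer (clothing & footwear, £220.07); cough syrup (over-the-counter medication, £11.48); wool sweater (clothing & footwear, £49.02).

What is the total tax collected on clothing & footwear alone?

Blazer £220.07: clothing & footwear, £200.00 or more → 4.25% → £9.35
Wool sweater £49.02: clothing & footwear, under £200.00 → 0% → £0.00
Tax on clothing & footwear = £9.35 + £0.00 = £9.35

£9.35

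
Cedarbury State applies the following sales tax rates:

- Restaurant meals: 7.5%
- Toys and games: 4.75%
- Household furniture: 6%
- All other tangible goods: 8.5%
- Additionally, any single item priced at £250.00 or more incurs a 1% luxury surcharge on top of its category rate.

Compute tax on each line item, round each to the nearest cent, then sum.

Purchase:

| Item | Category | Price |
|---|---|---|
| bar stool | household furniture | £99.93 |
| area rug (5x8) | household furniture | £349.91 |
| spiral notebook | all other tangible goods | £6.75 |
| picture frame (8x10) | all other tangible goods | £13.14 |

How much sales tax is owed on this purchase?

£32.18

Bar stool £99.93: household furniture → 6% → £6.00
Area rug (5x8) £349.91: household furniture → 6% + 1% surcharge = 7% → £24.49
Spiral notebook £6.75: all other tangible goods → 8.5% → £0.57
Picture frame (8x10) £13.14: all other tangible goods → 8.5% → £1.12
Total tax = £6.00 + £24.49 + £0.57 + £1.12 = £32.18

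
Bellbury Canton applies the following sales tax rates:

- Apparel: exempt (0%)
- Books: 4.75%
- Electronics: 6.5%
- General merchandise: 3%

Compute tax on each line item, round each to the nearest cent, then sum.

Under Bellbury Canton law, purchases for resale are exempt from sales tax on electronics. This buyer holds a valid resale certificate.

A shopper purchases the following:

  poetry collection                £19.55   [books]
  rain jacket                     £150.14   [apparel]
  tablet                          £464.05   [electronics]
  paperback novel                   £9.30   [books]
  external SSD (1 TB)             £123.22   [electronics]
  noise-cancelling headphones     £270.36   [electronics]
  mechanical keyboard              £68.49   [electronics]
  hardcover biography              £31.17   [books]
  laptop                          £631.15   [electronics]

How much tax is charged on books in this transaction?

£2.85

Poetry collection £19.55: books → 4.75% → £0.93
Paperback novel £9.30: books → 4.75% → £0.44
Hardcover biography £31.17: books → 4.75% → £1.48
Tax on books = £0.93 + £0.44 + £1.48 = £2.85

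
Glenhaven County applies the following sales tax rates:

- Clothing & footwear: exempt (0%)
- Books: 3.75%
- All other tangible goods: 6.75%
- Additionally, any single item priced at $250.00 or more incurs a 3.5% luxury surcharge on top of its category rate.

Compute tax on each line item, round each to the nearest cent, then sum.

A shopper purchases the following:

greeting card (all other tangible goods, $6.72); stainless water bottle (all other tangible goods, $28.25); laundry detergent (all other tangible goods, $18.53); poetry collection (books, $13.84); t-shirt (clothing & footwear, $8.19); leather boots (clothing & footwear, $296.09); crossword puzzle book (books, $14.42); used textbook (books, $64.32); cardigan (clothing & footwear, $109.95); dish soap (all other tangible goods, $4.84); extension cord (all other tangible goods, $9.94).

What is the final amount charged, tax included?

Greeting card $6.72: all other tangible goods → 6.75% → $0.45
Stainless water bottle $28.25: all other tangible goods → 6.75% → $1.91
Laundry detergent $18.53: all other tangible goods → 6.75% → $1.25
Poetry collection $13.84: books → 3.75% → $0.52
T-shirt $8.19: clothing & footwear → 0% → $0.00
Leather boots $296.09: clothing & footwear → 0% + 3.5% surcharge = 3.5% → $10.36
Crossword puzzle book $14.42: books → 3.75% → $0.54
Used textbook $64.32: books → 3.75% → $2.41
Cardigan $109.95: clothing & footwear → 0% → $0.00
Dish soap $4.84: all other tangible goods → 6.75% → $0.33
Extension cord $9.94: all other tangible goods → 6.75% → $0.67
Subtotal = $575.09; tax = $18.44; total due = $593.53

$593.53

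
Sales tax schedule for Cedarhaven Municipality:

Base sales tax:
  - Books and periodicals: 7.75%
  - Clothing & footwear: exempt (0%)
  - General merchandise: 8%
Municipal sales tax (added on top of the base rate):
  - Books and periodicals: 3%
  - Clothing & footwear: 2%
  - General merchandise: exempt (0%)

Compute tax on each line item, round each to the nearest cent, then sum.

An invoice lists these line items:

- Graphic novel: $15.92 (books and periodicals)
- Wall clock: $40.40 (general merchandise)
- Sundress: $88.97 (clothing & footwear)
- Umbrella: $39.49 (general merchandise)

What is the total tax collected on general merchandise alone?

Wall clock $40.40: general merchandise → 8% + 0% municipal = 8% → $3.23
Umbrella $39.49: general merchandise → 8% + 0% municipal = 8% → $3.16
Tax on general merchandise = $3.23 + $3.16 = $6.39

$6.39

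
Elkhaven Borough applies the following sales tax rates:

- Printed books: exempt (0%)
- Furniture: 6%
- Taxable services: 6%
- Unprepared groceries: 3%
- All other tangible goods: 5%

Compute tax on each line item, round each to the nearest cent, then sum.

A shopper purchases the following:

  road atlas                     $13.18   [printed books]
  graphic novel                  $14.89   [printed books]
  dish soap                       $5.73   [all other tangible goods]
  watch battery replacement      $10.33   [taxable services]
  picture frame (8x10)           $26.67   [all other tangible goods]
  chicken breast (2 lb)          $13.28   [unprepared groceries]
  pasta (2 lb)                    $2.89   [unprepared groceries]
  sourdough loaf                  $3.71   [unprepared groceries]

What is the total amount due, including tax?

Road atlas $13.18: printed books → 0% → $0.00
Graphic novel $14.89: printed books → 0% → $0.00
Dish soap $5.73: all other tangible goods → 5% → $0.29
Watch battery replacement $10.33: taxable services → 6% → $0.62
Picture frame (8x10) $26.67: all other tangible goods → 5% → $1.33
Chicken breast (2 lb) $13.28: unprepared groceries → 3% → $0.40
Pasta (2 lb) $2.89: unprepared groceries → 3% → $0.09
Sourdough loaf $3.71: unprepared groceries → 3% → $0.11
Subtotal = $90.68; tax = $2.84; total due = $93.52

$93.52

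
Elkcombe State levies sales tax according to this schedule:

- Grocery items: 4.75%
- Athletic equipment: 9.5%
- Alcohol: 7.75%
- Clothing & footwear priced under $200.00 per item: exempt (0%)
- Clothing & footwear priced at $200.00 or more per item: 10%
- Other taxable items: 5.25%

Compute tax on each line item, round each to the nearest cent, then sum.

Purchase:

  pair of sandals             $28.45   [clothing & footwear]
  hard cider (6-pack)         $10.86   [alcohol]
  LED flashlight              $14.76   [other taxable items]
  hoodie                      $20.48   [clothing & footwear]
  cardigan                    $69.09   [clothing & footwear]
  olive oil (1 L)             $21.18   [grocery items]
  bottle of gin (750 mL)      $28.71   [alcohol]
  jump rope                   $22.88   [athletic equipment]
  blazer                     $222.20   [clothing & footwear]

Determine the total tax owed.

Pair of sandals $28.45: clothing & footwear, under $200.00 → 0% → $0.00
Hard cider (6-pack) $10.86: alcohol → 7.75% → $0.84
LED flashlight $14.76: other taxable items → 5.25% → $0.77
Hoodie $20.48: clothing & footwear, under $200.00 → 0% → $0.00
Cardigan $69.09: clothing & footwear, under $200.00 → 0% → $0.00
Olive oil (1 L) $21.18: grocery items → 4.75% → $1.01
Bottle of gin (750 mL) $28.71: alcohol → 7.75% → $2.23
Jump rope $22.88: athletic equipment → 9.5% → $2.17
Blazer $222.20: clothing & footwear, $200.00 or more → 10% → $22.22
Total tax = $0.84 + $0.77 + $1.01 + $2.23 + $2.17 + $22.22 = $29.24

$29.24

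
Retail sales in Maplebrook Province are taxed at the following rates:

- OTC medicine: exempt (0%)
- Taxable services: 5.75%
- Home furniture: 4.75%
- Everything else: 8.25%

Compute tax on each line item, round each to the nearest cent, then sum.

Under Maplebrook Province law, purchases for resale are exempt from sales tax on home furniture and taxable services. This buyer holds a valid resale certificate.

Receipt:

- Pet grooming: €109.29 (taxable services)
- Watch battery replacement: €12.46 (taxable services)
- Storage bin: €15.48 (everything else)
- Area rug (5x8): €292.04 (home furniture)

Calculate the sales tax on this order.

Pet grooming €109.29: taxable services, buyer-exempt → 0% → €0.00
Watch battery replacement €12.46: taxable services, buyer-exempt → 0% → €0.00
Storage bin €15.48: everything else → 8.25% → €1.28
Area rug (5x8) €292.04: home furniture, buyer-exempt → 0% → €0.00
Total tax = €1.28

€1.28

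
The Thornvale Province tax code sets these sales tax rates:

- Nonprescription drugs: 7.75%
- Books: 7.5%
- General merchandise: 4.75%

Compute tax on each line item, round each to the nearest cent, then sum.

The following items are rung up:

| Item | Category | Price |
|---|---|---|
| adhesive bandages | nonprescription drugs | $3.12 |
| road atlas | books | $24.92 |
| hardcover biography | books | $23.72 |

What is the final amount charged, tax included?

$55.65

Adhesive bandages $3.12: nonprescription drugs → 7.75% → $0.24
Road atlas $24.92: books → 7.5% → $1.87
Hardcover biography $23.72: books → 7.5% → $1.78
Subtotal = $51.76; tax = $3.89; total due = $55.65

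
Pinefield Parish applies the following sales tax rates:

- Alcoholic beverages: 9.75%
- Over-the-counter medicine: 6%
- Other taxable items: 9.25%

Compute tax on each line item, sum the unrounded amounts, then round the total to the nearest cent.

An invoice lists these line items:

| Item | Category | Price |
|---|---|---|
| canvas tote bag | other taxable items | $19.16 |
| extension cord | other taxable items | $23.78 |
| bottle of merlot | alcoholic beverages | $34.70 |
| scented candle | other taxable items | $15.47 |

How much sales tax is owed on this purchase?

Canvas tote bag $19.16: other taxable items → 9.25% → $1.7723
Extension cord $23.78: other taxable items → 9.25% → $2.19965
Bottle of merlot $34.70: alcoholic beverages → 9.75% → $3.38325
Scented candle $15.47: other taxable items → 9.25% → $1.430975
Unrounded tax sum = $8.786175 → $8.79

$8.79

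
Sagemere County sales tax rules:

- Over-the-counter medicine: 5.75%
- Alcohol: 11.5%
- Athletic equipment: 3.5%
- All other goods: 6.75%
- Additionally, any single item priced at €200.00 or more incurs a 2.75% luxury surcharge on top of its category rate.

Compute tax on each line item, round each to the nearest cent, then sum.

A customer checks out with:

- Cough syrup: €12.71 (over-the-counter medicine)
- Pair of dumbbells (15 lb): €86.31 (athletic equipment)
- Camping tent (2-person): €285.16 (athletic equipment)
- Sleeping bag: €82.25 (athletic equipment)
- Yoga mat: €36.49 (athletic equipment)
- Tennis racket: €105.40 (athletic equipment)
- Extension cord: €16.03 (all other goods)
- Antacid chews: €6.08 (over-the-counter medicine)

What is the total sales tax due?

€30.85

Cough syrup €12.71: over-the-counter medicine → 5.75% → €0.73
Pair of dumbbells (15 lb) €86.31: athletic equipment → 3.5% → €3.02
Camping tent (2-person) €285.16: athletic equipment → 3.5% + 2.75% surcharge = 6.25% → €17.82
Sleeping bag €82.25: athletic equipment → 3.5% → €2.88
Yoga mat €36.49: athletic equipment → 3.5% → €1.28
Tennis racket €105.40: athletic equipment → 3.5% → €3.69
Extension cord €16.03: all other goods → 6.75% → €1.08
Antacid chews €6.08: over-the-counter medicine → 5.75% → €0.35
Total tax = €0.73 + €3.02 + €17.82 + €2.88 + €1.28 + €3.69 + €1.08 + €0.35 = €30.85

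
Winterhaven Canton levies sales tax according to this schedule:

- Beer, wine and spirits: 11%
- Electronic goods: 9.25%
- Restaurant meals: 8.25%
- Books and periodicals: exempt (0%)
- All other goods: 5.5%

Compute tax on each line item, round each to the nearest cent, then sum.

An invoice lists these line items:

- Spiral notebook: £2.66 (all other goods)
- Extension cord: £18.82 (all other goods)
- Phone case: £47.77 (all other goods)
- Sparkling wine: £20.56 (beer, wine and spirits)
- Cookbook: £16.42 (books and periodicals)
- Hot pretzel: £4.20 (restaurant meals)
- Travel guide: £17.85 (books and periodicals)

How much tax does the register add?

£6.43

Spiral notebook £2.66: all other goods → 5.5% → £0.15
Extension cord £18.82: all other goods → 5.5% → £1.04
Phone case £47.77: all other goods → 5.5% → £2.63
Sparkling wine £20.56: beer, wine and spirits → 11% → £2.26
Cookbook £16.42: books and periodicals → 0% → £0.00
Hot pretzel £4.20: restaurant meals → 8.25% → £0.35
Travel guide £17.85: books and periodicals → 0% → £0.00
Total tax = £0.15 + £1.04 + £2.63 + £2.26 + £0.35 = £6.43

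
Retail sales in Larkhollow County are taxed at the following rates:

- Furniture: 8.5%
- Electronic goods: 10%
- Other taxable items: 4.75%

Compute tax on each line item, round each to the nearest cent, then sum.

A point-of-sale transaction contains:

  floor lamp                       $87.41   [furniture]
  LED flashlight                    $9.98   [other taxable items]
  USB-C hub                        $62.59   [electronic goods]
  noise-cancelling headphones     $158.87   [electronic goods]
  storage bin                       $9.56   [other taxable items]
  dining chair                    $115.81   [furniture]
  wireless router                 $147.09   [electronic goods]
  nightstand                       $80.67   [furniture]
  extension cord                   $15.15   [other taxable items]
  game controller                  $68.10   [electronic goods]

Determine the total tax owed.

Floor lamp $87.41: furniture → 8.5% → $7.43
LED flashlight $9.98: other taxable items → 4.75% → $0.47
USB-C hub $62.59: electronic goods → 10% → $6.26
Noise-cancelling headphones $158.87: electronic goods → 10% → $15.89
Storage bin $9.56: other taxable items → 4.75% → $0.45
Dining chair $115.81: furniture → 8.5% → $9.84
Wireless router $147.09: electronic goods → 10% → $14.71
Nightstand $80.67: furniture → 8.5% → $6.86
Extension cord $15.15: other taxable items → 4.75% → $0.72
Game controller $68.10: electronic goods → 10% → $6.81
Total tax = $7.43 + $0.47 + $6.26 + $15.89 + $0.45 + $9.84 + $14.71 + $6.86 + $0.72 + $6.81 = $69.44

$69.44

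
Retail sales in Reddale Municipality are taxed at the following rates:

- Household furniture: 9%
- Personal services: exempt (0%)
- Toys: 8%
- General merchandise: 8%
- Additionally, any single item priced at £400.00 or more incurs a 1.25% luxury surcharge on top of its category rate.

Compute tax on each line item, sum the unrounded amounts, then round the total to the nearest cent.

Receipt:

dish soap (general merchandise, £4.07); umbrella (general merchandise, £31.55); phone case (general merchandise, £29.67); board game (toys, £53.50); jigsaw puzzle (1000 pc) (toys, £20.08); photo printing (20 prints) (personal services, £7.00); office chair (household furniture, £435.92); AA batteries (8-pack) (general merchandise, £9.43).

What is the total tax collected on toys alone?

Board game £53.50: toys → 8% → £4.28
Jigsaw puzzle (1000 pc) £20.08: toys → 8% → £1.6064
Tax on toys: unrounded sum = £5.8864 → £5.89

£5.89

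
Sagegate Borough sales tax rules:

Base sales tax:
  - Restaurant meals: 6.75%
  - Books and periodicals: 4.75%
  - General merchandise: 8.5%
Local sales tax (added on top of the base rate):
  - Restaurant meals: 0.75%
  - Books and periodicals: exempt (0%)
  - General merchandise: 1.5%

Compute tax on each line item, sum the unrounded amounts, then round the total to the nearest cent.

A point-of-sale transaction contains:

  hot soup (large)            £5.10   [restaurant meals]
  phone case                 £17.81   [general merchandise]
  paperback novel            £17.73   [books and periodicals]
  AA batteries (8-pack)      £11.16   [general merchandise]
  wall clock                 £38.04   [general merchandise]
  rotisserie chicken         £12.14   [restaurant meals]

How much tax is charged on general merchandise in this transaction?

Phone case £17.81: general merchandise → 8.5% + 1.5% local = 10% → £1.781
AA batteries (8-pack) £11.16: general merchandise → 8.5% + 1.5% local = 10% → £1.116
Wall clock £38.04: general merchandise → 8.5% + 1.5% local = 10% → £3.804
Tax on general merchandise: unrounded sum = £6.701 → £6.70

£6.70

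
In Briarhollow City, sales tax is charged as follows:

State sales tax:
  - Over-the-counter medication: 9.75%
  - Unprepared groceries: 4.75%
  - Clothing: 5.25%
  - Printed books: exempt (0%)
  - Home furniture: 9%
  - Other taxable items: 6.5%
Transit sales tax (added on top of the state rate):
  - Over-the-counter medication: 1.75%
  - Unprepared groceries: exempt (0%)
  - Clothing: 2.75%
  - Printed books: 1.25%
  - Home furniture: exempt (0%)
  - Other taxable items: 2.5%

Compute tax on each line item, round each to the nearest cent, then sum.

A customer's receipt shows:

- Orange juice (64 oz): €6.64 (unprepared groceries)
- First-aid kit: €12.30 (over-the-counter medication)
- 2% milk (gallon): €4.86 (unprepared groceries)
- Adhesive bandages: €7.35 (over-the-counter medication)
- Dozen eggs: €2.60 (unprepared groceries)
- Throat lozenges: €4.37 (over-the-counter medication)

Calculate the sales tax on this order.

€3.43

Orange juice (64 oz) €6.64: unprepared groceries → 4.75% + 0% transit = 4.75% → €0.32
First-aid kit €12.30: over-the-counter medication → 9.75% + 1.75% transit = 11.5% → €1.41
2% milk (gallon) €4.86: unprepared groceries → 4.75% + 0% transit = 4.75% → €0.23
Adhesive bandages €7.35: over-the-counter medication → 9.75% + 1.75% transit = 11.5% → €0.85
Dozen eggs €2.60: unprepared groceries → 4.75% + 0% transit = 4.75% → €0.12
Throat lozenges €4.37: over-the-counter medication → 9.75% + 1.75% transit = 11.5% → €0.50
Total tax = €0.32 + €1.41 + €0.23 + €0.85 + €0.12 + €0.50 = €3.43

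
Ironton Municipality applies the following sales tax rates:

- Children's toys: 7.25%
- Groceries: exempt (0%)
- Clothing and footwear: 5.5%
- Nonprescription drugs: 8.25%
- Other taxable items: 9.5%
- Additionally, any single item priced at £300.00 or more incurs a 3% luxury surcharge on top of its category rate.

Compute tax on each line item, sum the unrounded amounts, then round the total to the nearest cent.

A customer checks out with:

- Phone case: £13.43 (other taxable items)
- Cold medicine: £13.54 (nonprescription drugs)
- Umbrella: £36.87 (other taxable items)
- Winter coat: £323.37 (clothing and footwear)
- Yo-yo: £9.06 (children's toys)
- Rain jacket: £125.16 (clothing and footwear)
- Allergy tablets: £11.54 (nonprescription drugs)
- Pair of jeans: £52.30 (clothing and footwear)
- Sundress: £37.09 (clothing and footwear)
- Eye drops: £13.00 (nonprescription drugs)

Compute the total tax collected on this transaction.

Phone case £13.43: other taxable items → 9.5% → £1.27585
Cold medicine £13.54: nonprescription drugs → 8.25% → £1.11705
Umbrella £36.87: other taxable items → 9.5% → £3.50265
Winter coat £323.37: clothing and footwear → 5.5% + 3% surcharge = 8.5% → £27.48645
Yo-yo £9.06: children's toys → 7.25% → £0.65685
Rain jacket £125.16: clothing and footwear → 5.5% → £6.8838
Allergy tablets £11.54: nonprescription drugs → 8.25% → £0.95205
Pair of jeans £52.30: clothing and footwear → 5.5% → £2.8765
Sundress £37.09: clothing and footwear → 5.5% → £2.03995
Eye drops £13.00: nonprescription drugs → 8.25% → £1.0725
Unrounded tax sum = £47.86365 → £47.86

£47.86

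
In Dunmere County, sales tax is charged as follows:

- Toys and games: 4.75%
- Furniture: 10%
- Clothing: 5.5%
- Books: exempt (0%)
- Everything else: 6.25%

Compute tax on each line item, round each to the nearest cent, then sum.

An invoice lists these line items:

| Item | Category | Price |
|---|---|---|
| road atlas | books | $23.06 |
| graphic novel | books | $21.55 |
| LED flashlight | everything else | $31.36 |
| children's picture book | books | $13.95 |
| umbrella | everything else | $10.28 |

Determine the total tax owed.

$2.60

Road atlas $23.06: books → 0% → $0.00
Graphic novel $21.55: books → 0% → $0.00
LED flashlight $31.36: everything else → 6.25% → $1.96
Children's picture book $13.95: books → 0% → $0.00
Umbrella $10.28: everything else → 6.25% → $0.64
Total tax = $1.96 + $0.64 = $2.60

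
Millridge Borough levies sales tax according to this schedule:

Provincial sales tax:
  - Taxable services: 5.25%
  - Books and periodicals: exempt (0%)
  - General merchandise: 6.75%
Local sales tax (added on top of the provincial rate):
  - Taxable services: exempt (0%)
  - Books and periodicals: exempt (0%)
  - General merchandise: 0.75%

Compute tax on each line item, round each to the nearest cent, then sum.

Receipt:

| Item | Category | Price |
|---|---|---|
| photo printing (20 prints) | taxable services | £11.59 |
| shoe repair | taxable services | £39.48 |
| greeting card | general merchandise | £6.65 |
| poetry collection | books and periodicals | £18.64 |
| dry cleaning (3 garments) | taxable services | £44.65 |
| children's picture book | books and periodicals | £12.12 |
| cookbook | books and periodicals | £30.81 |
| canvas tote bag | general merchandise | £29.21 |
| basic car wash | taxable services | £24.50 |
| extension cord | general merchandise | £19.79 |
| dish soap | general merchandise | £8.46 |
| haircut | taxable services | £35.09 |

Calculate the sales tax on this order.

£12.95

Photo printing (20 prints) £11.59: taxable services → 5.25% + 0% local = 5.25% → £0.61
Shoe repair £39.48: taxable services → 5.25% + 0% local = 5.25% → £2.07
Greeting card £6.65: general merchandise → 6.75% + 0.75% local = 7.5% → £0.50
Poetry collection £18.64: books and periodicals → 0% + 0% local = 0% → £0.00
Dry cleaning (3 garments) £44.65: taxable services → 5.25% + 0% local = 5.25% → £2.34
Children's picture book £12.12: books and periodicals → 0% + 0% local = 0% → £0.00
Cookbook £30.81: books and periodicals → 0% + 0% local = 0% → £0.00
Canvas tote bag £29.21: general merchandise → 6.75% + 0.75% local = 7.5% → £2.19
Basic car wash £24.50: taxable services → 5.25% + 0% local = 5.25% → £1.29
Extension cord £19.79: general merchandise → 6.75% + 0.75% local = 7.5% → £1.48
Dish soap £8.46: general merchandise → 6.75% + 0.75% local = 7.5% → £0.63
Haircut £35.09: taxable services → 5.25% + 0% local = 5.25% → £1.84
Total tax = £0.61 + £2.07 + £0.50 + £2.34 + £2.19 + £1.29 + £1.48 + £0.63 + £1.84 = £12.95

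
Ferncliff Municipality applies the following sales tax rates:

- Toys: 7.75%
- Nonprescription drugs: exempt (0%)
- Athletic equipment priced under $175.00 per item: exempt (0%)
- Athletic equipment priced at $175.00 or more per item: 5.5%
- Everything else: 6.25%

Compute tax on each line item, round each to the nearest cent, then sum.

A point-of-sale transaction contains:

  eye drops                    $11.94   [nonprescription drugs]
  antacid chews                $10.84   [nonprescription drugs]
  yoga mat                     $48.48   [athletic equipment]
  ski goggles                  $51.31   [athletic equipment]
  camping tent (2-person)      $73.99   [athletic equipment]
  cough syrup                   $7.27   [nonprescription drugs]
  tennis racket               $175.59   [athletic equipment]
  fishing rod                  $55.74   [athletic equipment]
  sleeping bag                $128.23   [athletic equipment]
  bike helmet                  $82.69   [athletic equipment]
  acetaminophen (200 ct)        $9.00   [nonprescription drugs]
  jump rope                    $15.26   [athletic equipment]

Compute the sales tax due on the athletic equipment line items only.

Yoga mat $48.48: athletic equipment, under $175.00 → 0% → $0.00
Ski goggles $51.31: athletic equipment, under $175.00 → 0% → $0.00
Camping tent (2-person) $73.99: athletic equipment, under $175.00 → 0% → $0.00
Tennis racket $175.59: athletic equipment, $175.00 or more → 5.5% → $9.66
Fishing rod $55.74: athletic equipment, under $175.00 → 0% → $0.00
Sleeping bag $128.23: athletic equipment, under $175.00 → 0% → $0.00
Bike helmet $82.69: athletic equipment, under $175.00 → 0% → $0.00
Jump rope $15.26: athletic equipment, under $175.00 → 0% → $0.00
Tax on athletic equipment = $0.00 + $0.00 + $0.00 + $9.66 + $0.00 + $0.00 + $0.00 + $0.00 = $9.66

$9.66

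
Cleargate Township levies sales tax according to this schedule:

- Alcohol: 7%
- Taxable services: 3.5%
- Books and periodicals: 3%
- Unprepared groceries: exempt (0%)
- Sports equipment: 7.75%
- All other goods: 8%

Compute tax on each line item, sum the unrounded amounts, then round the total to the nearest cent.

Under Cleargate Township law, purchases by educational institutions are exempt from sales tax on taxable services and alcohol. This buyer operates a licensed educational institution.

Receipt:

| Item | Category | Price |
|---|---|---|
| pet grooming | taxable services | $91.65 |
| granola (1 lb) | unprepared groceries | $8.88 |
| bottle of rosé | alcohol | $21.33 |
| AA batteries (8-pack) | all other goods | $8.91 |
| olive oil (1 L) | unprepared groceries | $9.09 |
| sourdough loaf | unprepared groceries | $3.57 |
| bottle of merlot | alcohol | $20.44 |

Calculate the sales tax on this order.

Pet grooming $91.65: taxable services, buyer-exempt → 0% → $0.00
Granola (1 lb) $8.88: unprepared groceries → 0% → $0.00
Bottle of rosé $21.33: alcohol, buyer-exempt → 0% → $0.00
AA batteries (8-pack) $8.91: all other goods → 8% → $0.7128
Olive oil (1 L) $9.09: unprepared groceries → 0% → $0.00
Sourdough loaf $3.57: unprepared groceries → 0% → $0.00
Bottle of merlot $20.44: alcohol, buyer-exempt → 0% → $0.00
Unrounded tax sum = $0.7128 → $0.71

$0.71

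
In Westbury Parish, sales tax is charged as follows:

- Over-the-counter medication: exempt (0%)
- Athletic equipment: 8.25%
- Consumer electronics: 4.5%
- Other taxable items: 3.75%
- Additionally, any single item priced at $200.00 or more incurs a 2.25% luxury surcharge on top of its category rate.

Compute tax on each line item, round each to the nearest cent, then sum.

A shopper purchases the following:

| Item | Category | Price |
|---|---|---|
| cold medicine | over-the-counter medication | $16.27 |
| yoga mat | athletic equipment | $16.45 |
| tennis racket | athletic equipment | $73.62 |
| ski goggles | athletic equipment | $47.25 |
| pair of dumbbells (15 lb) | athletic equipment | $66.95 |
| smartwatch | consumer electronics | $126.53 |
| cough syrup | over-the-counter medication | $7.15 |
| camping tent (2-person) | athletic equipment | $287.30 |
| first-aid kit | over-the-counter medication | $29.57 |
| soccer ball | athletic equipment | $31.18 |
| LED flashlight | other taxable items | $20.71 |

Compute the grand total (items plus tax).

$779.04

Cold medicine $16.27: over-the-counter medication → 0% → $0.00
Yoga mat $16.45: athletic equipment → 8.25% → $1.36
Tennis racket $73.62: athletic equipment → 8.25% → $6.07
Ski goggles $47.25: athletic equipment → 8.25% → $3.90
Pair of dumbbells (15 lb) $66.95: athletic equipment → 8.25% → $5.52
Smartwatch $126.53: consumer electronics → 4.5% → $5.69
Cough syrup $7.15: over-the-counter medication → 0% → $0.00
Camping tent (2-person) $287.30: athletic equipment → 8.25% + 2.25% surcharge = 10.5% → $30.17
First-aid kit $29.57: over-the-counter medication → 0% → $0.00
Soccer ball $31.18: athletic equipment → 8.25% → $2.57
LED flashlight $20.71: other taxable items → 3.75% → $0.78
Subtotal = $722.98; tax = $56.06; total due = $779.04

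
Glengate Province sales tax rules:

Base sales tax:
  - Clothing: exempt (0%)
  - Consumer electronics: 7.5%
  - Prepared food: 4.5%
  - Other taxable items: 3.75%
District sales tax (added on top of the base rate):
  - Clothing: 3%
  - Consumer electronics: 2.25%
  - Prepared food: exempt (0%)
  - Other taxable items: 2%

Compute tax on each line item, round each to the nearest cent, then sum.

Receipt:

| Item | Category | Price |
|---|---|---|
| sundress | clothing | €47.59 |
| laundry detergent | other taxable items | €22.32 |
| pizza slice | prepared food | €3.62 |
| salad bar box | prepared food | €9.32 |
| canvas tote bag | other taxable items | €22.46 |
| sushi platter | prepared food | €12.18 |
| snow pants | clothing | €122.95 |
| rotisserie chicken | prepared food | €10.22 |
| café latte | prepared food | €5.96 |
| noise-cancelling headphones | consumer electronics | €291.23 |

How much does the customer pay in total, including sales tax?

€585.79

Sundress €47.59: clothing → 0% + 3% district = 3% → €1.43
Laundry detergent €22.32: other taxable items → 3.75% + 2% district = 5.75% → €1.28
Pizza slice €3.62: prepared food → 4.5% + 0% district = 4.5% → €0.16
Salad bar box €9.32: prepared food → 4.5% + 0% district = 4.5% → €0.42
Canvas tote bag €22.46: other taxable items → 3.75% + 2% district = 5.75% → €1.29
Sushi platter €12.18: prepared food → 4.5% + 0% district = 4.5% → €0.55
Snow pants €122.95: clothing → 0% + 3% district = 3% → €3.69
Rotisserie chicken €10.22: prepared food → 4.5% + 0% district = 4.5% → €0.46
Café latte €5.96: prepared food → 4.5% + 0% district = 4.5% → €0.27
Noise-cancelling headphones €291.23: consumer electronics → 7.5% + 2.25% district = 9.75% → €28.39
Subtotal = €547.85; tax = €37.94; total due = €585.79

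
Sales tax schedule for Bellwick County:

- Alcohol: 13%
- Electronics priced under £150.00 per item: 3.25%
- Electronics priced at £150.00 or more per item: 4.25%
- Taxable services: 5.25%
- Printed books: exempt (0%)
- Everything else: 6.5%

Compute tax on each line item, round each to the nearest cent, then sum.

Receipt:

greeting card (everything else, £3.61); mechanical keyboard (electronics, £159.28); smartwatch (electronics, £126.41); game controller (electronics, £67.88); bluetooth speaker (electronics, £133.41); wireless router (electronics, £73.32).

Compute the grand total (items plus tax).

£583.95

Greeting card £3.61: everything else → 6.5% → £0.23
Mechanical keyboard £159.28: electronics, £150.00 or more → 4.25% → £6.77
Smartwatch £126.41: electronics, under £150.00 → 3.25% → £4.11
Game controller £67.88: electronics, under £150.00 → 3.25% → £2.21
Bluetooth speaker £133.41: electronics, under £150.00 → 3.25% → £4.34
Wireless router £73.32: electronics, under £150.00 → 3.25% → £2.38
Subtotal = £563.91; tax = £20.04; total due = £583.95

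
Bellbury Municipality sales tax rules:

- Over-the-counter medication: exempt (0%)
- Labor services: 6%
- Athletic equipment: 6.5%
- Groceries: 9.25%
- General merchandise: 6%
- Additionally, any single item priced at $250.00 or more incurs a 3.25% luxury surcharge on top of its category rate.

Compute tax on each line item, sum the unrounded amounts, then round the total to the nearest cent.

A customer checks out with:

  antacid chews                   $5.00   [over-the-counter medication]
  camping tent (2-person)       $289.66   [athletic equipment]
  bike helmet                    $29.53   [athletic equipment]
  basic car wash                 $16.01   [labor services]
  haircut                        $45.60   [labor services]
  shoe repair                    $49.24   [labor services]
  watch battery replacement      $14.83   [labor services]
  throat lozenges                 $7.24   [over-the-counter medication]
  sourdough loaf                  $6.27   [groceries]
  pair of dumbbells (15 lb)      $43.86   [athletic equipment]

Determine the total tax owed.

Antacid chews $5.00: over-the-counter medication → 0% → $0.00
Camping tent (2-person) $289.66: athletic equipment → 6.5% + 3.25% surcharge = 9.75% → $28.24185
Bike helmet $29.53: athletic equipment → 6.5% → $1.91945
Basic car wash $16.01: labor services → 6% → $0.9606
Haircut $45.60: labor services → 6% → $2.736
Shoe repair $49.24: labor services → 6% → $2.9544
Watch battery replacement $14.83: labor services → 6% → $0.8898
Throat lozenges $7.24: over-the-counter medication → 0% → $0.00
Sourdough loaf $6.27: groceries → 9.25% → $0.579975
Pair of dumbbells (15 lb) $43.86: athletic equipment → 6.5% → $2.8509
Unrounded tax sum = $41.132975 → $41.13

$41.13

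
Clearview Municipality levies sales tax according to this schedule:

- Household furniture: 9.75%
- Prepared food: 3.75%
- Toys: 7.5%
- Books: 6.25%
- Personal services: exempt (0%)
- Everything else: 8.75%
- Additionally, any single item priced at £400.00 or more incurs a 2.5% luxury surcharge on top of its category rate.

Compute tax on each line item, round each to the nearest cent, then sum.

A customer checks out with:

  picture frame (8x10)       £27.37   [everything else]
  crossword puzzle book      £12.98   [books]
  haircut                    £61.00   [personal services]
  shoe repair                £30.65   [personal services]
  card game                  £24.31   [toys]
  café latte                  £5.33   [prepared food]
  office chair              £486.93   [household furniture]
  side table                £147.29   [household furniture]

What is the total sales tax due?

Picture frame (8x10) £27.37: everything else → 8.75% → £2.39
Crossword puzzle book £12.98: books → 6.25% → £0.81
Haircut £61.00: personal services → 0% → £0.00
Shoe repair £30.65: personal services → 0% → £0.00
Card game £24.31: toys → 7.5% → £1.82
Café latte £5.33: prepared food → 3.75% → £0.20
Office chair £486.93: household furniture → 9.75% + 2.5% surcharge = 12.25% → £59.65
Side table £147.29: household furniture → 9.75% → £14.36
Total tax = £2.39 + £0.81 + £1.82 + £0.20 + £59.65 + £14.36 = £79.23

£79.23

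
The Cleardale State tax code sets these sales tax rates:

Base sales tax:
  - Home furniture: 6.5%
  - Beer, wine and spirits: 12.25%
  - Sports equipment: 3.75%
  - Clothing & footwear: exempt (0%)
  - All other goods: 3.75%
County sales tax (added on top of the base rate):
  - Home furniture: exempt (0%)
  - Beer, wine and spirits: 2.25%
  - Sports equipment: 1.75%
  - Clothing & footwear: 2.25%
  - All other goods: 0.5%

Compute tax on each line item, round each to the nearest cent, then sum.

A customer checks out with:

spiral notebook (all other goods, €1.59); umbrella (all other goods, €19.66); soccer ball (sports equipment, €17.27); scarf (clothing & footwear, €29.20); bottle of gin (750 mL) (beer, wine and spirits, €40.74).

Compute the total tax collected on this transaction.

€8.43

Spiral notebook €1.59: all other goods → 3.75% + 0.5% county = 4.25% → €0.07
Umbrella €19.66: all other goods → 3.75% + 0.5% county = 4.25% → €0.84
Soccer ball €17.27: sports equipment → 3.75% + 1.75% county = 5.5% → €0.95
Scarf €29.20: clothing & footwear → 0% + 2.25% county = 2.25% → €0.66
Bottle of gin (750 mL) €40.74: beer, wine and spirits → 12.25% + 2.25% county = 14.5% → €5.91
Total tax = €0.07 + €0.84 + €0.95 + €0.66 + €5.91 = €8.43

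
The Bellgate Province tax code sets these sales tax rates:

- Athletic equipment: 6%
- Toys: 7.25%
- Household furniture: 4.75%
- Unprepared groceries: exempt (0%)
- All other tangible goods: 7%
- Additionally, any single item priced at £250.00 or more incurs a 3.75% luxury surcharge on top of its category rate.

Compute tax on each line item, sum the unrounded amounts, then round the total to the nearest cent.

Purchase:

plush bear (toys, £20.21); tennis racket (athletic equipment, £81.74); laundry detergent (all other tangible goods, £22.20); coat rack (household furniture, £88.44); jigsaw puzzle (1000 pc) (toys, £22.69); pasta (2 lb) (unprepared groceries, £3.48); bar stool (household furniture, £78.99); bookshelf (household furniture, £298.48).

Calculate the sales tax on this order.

£42.89

Plush bear £20.21: toys → 7.25% → £1.465225
Tennis racket £81.74: athletic equipment → 6% → £4.9044
Laundry detergent £22.20: all other tangible goods → 7% → £1.554
Coat rack £88.44: household furniture → 4.75% → £4.2009
Jigsaw puzzle (1000 pc) £22.69: toys → 7.25% → £1.645025
Pasta (2 lb) £3.48: unprepared groceries → 0% → £0.00
Bar stool £78.99: household furniture → 4.75% → £3.752025
Bookshelf £298.48: household furniture → 4.75% + 3.75% surcharge = 8.5% → £25.3708
Unrounded tax sum = £42.892375 → £42.89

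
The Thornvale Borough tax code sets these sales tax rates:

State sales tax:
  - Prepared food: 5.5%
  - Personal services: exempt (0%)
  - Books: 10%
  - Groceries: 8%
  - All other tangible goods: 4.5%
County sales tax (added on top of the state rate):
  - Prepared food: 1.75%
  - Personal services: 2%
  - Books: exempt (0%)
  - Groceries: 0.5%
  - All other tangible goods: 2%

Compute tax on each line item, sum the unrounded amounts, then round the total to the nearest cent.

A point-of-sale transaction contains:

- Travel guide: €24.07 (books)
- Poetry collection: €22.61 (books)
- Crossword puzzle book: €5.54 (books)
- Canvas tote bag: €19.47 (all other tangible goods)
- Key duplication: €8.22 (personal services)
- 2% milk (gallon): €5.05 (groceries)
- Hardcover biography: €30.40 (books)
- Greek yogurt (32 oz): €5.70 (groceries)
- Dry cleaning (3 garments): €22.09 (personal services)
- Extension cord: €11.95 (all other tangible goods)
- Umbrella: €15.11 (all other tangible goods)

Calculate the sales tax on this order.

€12.81

Travel guide €24.07: books → 10% + 0% county = 10% → €2.407
Poetry collection €22.61: books → 10% + 0% county = 10% → €2.261
Crossword puzzle book €5.54: books → 10% + 0% county = 10% → €0.554
Canvas tote bag €19.47: all other tangible goods → 4.5% + 2% county = 6.5% → €1.26555
Key duplication €8.22: personal services → 0% + 2% county = 2% → €0.1644
2% milk (gallon) €5.05: groceries → 8% + 0.5% county = 8.5% → €0.42925
Hardcover biography €30.40: books → 10% + 0% county = 10% → €3.04
Greek yogurt (32 oz) €5.70: groceries → 8% + 0.5% county = 8.5% → €0.4845
Dry cleaning (3 garments) €22.09: personal services → 0% + 2% county = 2% → €0.4418
Extension cord €11.95: all other tangible goods → 4.5% + 2% county = 6.5% → €0.77675
Umbrella €15.11: all other tangible goods → 4.5% + 2% county = 6.5% → €0.98215
Unrounded tax sum = €12.8064 → €12.81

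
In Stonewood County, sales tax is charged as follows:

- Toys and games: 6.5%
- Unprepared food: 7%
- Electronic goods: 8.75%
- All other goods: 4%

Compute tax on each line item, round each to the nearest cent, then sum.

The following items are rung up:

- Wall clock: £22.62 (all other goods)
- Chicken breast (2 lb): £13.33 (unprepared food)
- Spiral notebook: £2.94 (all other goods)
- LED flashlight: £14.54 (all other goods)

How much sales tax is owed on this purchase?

£2.53

Wall clock £22.62: all other goods → 4% → £0.90
Chicken breast (2 lb) £13.33: unprepared food → 7% → £0.93
Spiral notebook £2.94: all other goods → 4% → £0.12
LED flashlight £14.54: all other goods → 4% → £0.58
Total tax = £0.90 + £0.93 + £0.12 + £0.58 = £2.53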